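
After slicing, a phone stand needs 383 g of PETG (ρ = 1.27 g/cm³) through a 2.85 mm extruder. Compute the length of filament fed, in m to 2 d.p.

47.27 m

Extruded volume: 383/1.27 = 301.5748 cm³ (301574.8 mm³).
A = π r² = π × 1.425² = 6.3794 mm².
L = V/A = 301574.8/6.3794 = 47273.22 mm → 47.27 m.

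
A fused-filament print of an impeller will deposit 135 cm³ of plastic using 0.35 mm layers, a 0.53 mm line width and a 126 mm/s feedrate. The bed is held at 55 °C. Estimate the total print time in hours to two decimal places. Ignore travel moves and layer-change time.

Bead cross-section: 0.35 × 0.53 → 0.1855 mm².
Toolpath length = 135 cm³ / 0.1855 mm² = 135000 / 0.1855 = 727762.8 mm.
Print-move time: 727762.8 / 126 → 5775.9 s.
Converting: 5775.9 s = 1.60 hours.

1.60 hours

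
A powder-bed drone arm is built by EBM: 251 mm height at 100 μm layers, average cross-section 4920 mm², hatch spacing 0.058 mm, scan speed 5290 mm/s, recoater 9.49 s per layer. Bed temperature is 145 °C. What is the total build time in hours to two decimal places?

Number of layers: 251 / 0.1 → 2510 (rounded up).
Scan path per layer = 4920 / 0.058, so 84827.6 mm.
Scan time per layer = 84827.6 / 5290 = 16.0355 s.
Layer cycle: 16.0355 + 9.49 → 25.5255 s.
2510 layers × 25.5255 s/layer = 64069.005 s, i.e. 17.80 hours.

17.80 hours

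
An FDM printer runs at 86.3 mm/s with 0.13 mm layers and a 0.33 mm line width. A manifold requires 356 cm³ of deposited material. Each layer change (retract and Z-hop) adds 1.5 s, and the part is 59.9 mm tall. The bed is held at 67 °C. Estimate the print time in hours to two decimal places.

26.90 hours

Bead cross-section = 0.13 × 0.33 = 0.0429 mm².
Total extruded path = 356000/0.0429 = 8298368.3 mm.
Print-move time = 8298368.3 / 86.3, so 96157.2 s.
Layer count = ceil(59.9 / 0.13) = 461.
Z-hop total = 461 × 1.5 = 691.5 s.
Altogether 96157.2 + 691.5 = 96848.7 s, i.e. 26.90 hours.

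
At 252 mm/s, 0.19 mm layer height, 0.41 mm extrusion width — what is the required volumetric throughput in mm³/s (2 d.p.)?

19.63

A = 0.19 × 0.41 = 0.0779 mm².
Q = v·A = 252 × 0.0779 = 19.63 mm³/s.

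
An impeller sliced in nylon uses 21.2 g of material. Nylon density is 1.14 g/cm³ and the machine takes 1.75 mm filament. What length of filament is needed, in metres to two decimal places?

7.73 m

Volume = 21.2 g / 1.14 g·cm⁻³ = 18.5965 cm³ = 18596.5 mm³.
Cross-section of 1.75 mm filament: π·(1.75/2)² = 2.4053 mm².
Length = 18596.5 / 2.4053 = 7731.47 mm = 7.73 m.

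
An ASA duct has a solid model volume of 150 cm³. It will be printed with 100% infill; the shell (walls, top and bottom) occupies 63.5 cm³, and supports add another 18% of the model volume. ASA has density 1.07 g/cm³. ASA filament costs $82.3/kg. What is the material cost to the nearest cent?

Volume inside the shell = 150 − 63.5, so 86.5 cm³.
Infill volume: 1.00 × 86.5 → 86.5 cm³.
Support = 0.18 × 150, so 27 cm³.
Total printed volume: 63.5 + 86.5 + 27 → 177 cm³.
Mass: 177 × 1.07 → 189.39 g.
Cost = 189.39 g / 1000 × $82.3/kg = $15.59.

$15.59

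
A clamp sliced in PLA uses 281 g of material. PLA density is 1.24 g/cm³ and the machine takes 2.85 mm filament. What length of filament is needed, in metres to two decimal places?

35.52 m

Extruded volume: 281/1.24 = 226.6129 cm³ (226612.9 mm³).
Filament cross-section = π × (2.85/2)² = 6.3794 mm².
Length = 226612.9 / 6.3794 = 35522.6 mm = 35.52 m.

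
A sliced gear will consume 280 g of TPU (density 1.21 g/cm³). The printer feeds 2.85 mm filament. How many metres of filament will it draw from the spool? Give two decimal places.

36.27 m

Extruded volume: 280/1.21 = 231.405 cm³ (231405 mm³).
Cross-section of 2.85 mm filament: π·(2.85/2)² = 6.3794 mm².
Length = 231405 / 6.3794 = 36273.79 mm = 36.27 m.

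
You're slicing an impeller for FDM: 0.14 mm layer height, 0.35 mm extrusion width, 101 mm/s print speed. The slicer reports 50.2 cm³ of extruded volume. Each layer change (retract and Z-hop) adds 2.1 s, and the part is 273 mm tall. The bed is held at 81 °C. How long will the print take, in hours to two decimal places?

3.96 hours

Line area = 0.14 × 0.35, so 0.049 mm².
Path length: 50200 mm³ / 0.049 mm² → 1024489.8 mm.
Time extruding = 1024489.8 / 101, so 10143.5 s.
Number of layers: 273 / 0.14 → 1950 (rounded up).
Z-hop total = 1950 × 2.1 = 4095 s.
Altogether 10143.5 + 4095 = 14238.5 s, i.e. 3.96 hours.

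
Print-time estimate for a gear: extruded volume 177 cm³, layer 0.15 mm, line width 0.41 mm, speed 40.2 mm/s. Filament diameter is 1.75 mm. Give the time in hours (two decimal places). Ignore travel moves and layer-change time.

Extrusion cross-section = 0.15 × 0.41 = 0.0615 mm².
Toolpath length = 177 cm³ / 0.0615 mm² = 177000 / 0.0615 = 2878048.8 mm.
Extrusion time: 2878048.8 / 40.2 → 71593.3 s.
In the requested units: 71593.3 s = 19.89 hours.

19.89 hours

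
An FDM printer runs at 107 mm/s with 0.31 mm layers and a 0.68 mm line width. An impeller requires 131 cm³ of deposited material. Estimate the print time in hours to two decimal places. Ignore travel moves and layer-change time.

1.61 hours

Line area = 0.31 × 0.68, so 0.2108 mm².
Total extruded path = 131000/0.2108 = 621442.1 mm.
Extrusion time: 621442.1 / 107 → 5807.9 s.
Converting: 5807.9 s = 1.61 hours.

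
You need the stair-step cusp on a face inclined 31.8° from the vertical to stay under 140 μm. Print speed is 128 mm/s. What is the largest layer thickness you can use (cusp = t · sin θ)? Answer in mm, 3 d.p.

Layer height = cusp / sin(31.8°) = 0.14 / 0.5270 = 0.266 mm.

0.266 mm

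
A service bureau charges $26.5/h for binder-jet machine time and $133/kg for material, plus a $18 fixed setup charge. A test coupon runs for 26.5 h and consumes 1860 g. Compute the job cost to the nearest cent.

$967.63

Machine cost = 26.5 × 26.5, so $702.25.
Material charge = 133 × 1860/1000 = $247.38.
Total = 702.25 + 247.38 + 18 = $967.63.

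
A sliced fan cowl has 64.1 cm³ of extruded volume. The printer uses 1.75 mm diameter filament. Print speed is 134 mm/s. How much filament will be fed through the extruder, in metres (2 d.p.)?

Cross-section of 1.75 mm filament: π·(1.75/2)² = 2.4053 mm².
L = 64100 mm³ / 2.4053 mm² = 26649.48 mm, i.e. 26.65 m.

26.65 m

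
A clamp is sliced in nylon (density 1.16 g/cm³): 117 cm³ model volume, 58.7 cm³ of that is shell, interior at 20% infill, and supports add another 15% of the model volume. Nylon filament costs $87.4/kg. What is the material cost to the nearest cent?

Infill region: 117 − 58.7 → 58.3 cm³.
Infill volume = 0.20 × 58.3 = 11.66 cm³.
Support: 0.15 × 117 → 17.55 cm³.
Total printed volume = 58.7 + 11.66 + 17.55, so 87.91 cm³.
Mass = 87.91 × 1.16, so 101.9756 g.
Cost = 101.9756 g / 1000 × $87.4/kg = $8.91.

$8.91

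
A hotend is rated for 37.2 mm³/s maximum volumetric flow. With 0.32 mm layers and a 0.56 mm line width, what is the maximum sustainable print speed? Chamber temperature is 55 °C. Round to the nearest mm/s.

Bead cross-section: 0.32 × 0.56 → 0.1792 mm².
v_max = Q/A = 37.2/0.1792 = 207.59 mm/s → 208 mm/s.

208 mm/s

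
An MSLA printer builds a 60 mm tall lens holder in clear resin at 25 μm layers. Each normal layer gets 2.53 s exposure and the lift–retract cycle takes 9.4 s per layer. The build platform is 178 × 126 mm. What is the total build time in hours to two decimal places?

Layer count = ceil(60 / 0.025) = 2400.
Cycle time = 2.53 + 9.4 = 11.93 s.
Build time: 2400 × 11.93 s = 28632 s, i.e. 7.95 hours.

7.95 hours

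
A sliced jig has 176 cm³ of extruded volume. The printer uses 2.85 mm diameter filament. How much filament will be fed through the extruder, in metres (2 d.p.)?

27.59 m

Cross-section of 2.85 mm filament: π·(2.85/2)² = 6.3794 mm².
L = 176000 mm³ / 6.3794 mm² = 27588.8 mm, i.e. 27.59 m.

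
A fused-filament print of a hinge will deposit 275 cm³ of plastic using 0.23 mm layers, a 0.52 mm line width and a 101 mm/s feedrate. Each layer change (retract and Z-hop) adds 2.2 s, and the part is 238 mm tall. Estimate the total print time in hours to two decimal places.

6.96 hours

Extrusion cross-section = 0.23 × 0.52 = 0.1196 mm².
Total extruded path = 275000/0.1196 = 2299331.1 mm.
Time extruding = 2299331.1 / 101, so 22765.7 s.
Layer count = ceil(238 / 0.23) = 1035.
Layer-change overhead = 1035 × 2.2 = 2277 s.
Total = 22765.7 + 2277 = 25042.7 s = 6.96 hours.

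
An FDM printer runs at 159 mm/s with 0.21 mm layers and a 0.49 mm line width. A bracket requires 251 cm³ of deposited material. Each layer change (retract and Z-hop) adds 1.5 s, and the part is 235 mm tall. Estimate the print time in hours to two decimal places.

Extrusion cross-section = 0.21 × 0.49, so 0.1029 mm².
Toolpath length = 251 cm³ / 0.1029 mm² = 251000 / 0.1029 = 2439261.4 mm.
Time extruding: 2439261.4 / 159 → 15341.3 s.
Number of layers: 235 / 0.21 → 1120 (rounded up).
Layer-change overhead: 1120 × 1.5 → 1680 s.
Total = 15341.3 + 1680 = 17021.3 s = 4.73 hours.

4.73 hours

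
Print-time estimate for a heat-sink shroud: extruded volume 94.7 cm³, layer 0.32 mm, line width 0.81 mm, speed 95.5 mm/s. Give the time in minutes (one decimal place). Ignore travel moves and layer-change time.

Bead cross-section = 0.32 × 0.81 = 0.2592 mm².
Toolpath length = 94.7 cm³ / 0.2592 mm² = 94700 / 0.2592 = 365354.9 mm.
Print-move time = 365354.9 / 95.5, so 3825.7 s.
In the requested units: 3825.7 s = 63.8 minutes.

63.8 minutes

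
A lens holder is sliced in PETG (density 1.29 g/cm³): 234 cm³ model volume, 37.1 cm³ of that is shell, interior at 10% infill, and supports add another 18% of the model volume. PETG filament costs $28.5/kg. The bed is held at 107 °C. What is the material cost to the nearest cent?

$3.64

Volume inside the shell = 234 − 37.1, so 196.9 cm³.
Deposited infill = 0.10 × 196.9, so 19.69 cm³.
Support = 0.18 × 234, so 42.12 cm³.
Total printed volume = 37.1 + 19.69 + 42.12, so 98.91 cm³.
Mass: 98.91 × 1.29 → 127.5939 g.
Cost = 127.5939 g / 1000 × $28.5/kg = $3.64.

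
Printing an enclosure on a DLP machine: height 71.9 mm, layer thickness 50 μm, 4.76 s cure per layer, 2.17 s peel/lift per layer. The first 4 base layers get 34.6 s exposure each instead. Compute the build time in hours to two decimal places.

Number of layers: 71.9 / 0.05 → 1438 (rounded up).
Burn-in layers = 4 × (34.6 + 2.17) = 147.08 s.
Remaining layers = 1434 × (4.76 + 2.17) = 9937.62 s.
Total = 147.08 + 9937.62 = 10084.7 s = 2.80 hours.

2.80 hours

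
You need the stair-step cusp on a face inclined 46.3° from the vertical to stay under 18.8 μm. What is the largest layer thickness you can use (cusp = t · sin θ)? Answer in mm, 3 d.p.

0.026 mm

Layer height = cusp / sin(46.3°) = 0.0188 / 0.7230 = 0.026 mm.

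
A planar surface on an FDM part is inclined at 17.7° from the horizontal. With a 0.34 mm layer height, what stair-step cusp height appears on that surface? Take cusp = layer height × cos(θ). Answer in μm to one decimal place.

323.9 μm

Cusp = layer height × cos(17.7°) = 0.34 × 0.9527 = 0.323918 mm = 323.9 μm.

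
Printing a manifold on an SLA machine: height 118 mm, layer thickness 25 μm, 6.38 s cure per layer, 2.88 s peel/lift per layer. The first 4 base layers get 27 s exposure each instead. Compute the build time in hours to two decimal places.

Layers = ⌈118/0.025⌉ = 4720.
Bottom layers = 4 × (27 + 2.88) = 119.52 s.
Remaining layers: 4716 × (6.38 + 2.88) → 43670.16 s.
Sum: 119.52 + 43670.16 = 43789.68 s → 12.16 hours.

12.16 hours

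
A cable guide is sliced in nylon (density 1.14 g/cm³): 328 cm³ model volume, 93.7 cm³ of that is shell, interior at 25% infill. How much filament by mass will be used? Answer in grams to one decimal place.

173.6 g

Infill region: 328 − 93.7 → 234.3 cm³.
Infill deposited: 0.25 × 234.3 → 58.575 cm³.
Total extruded = 93.7 + 58.575 = 152.275 cm³.
Mass: 152.275 × 1.14 → 173.5935 g.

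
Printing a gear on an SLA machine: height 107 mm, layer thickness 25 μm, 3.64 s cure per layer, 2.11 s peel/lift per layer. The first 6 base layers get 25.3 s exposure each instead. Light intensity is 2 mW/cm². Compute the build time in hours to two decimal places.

6.87 hours

Layer count = ceil(107 / 0.025) = 4280.
Bottom layers: 6 × (25.3 + 2.11) → 164.46 s.
Regular layers: 4274 × (3.64 + 2.11) → 24575.5 s.
Sum: 164.46 + 24575.5 = 24739.96 s → 6.87 hours.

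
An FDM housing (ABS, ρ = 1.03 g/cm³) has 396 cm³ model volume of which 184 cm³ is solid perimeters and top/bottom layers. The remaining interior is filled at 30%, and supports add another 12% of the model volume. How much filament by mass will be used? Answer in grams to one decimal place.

304.0 g

Volume inside the shell = 396 − 184 = 212 cm³.
Infill volume = 0.30 × 212 = 63.6 cm³.
Support = 0.12 × 396, so 47.52 cm³.
Total printed volume = 184 + 63.6 + 47.52, so 295.12 cm³.
Mass: 295.12 × 1.03 → 303.9736 g.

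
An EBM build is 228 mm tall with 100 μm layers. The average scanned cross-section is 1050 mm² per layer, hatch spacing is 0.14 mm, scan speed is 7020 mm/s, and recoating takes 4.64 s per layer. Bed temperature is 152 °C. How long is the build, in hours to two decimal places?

3.62 hours

Layers = ⌈228/0.1⌉ = 2280.
Hatch length per layer = 1050 / 0.14, so 7500 mm.
Scan time per layer = 7500 / 7020, so 1.0684 s.
Time per layer: 1.0684 + 4.64 → 5.7084 s.
Build time = 2280 × 5.7084 = 13015.152 s = 3.62 hours.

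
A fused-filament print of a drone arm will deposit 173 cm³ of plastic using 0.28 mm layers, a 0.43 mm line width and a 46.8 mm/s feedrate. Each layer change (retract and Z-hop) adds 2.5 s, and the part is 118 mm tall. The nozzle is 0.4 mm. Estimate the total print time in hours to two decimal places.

8.82 hours

Bead cross-section = 0.28 × 0.43 = 0.1204 mm².
Toolpath length = 173 cm³ / 0.1204 mm² = 173000 / 0.1204 = 1436877.1 mm.
Time extruding = 1436877.1 / 46.8 = 30702.5 s.
Number of layers: 118 / 0.28 → 422 (rounded up).
Z-hop total: 422 × 2.5 → 1055 s.
Altogether 30702.5 + 1055 = 31757.5 s, i.e. 8.82 hours.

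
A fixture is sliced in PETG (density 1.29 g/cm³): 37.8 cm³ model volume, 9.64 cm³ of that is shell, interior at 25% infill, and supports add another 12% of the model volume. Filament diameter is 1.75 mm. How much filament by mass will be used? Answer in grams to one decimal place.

Volume inside the shell: 37.8 − 9.64 → 28.16 cm³.
Deposited infill: 0.25 × 28.16 → 7.04 cm³.
Support = 0.12 × 37.8, so 4.536 cm³.
Total printed volume = 9.64 + 7.04 + 4.536 = 21.216 cm³.
Mass = 21.216 × 1.29, so 27.36864 g.

27.4 g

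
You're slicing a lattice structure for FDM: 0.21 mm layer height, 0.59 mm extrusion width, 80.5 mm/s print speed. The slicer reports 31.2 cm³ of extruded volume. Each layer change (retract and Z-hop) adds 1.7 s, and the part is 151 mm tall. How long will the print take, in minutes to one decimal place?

72.5 minutes

Line area: 0.21 × 0.59 → 0.1239 mm².
Total extruded path = 31200/0.1239 = 251816 mm.
Print-move time: 251816 / 80.5 → 3128.1 s.
Layers = ⌈151/0.21⌉ = 720.
Layer-change overhead = 720 × 1.7 = 1224 s.
Total = 3128.1 + 1224 = 4352.1 s = 72.5 minutes.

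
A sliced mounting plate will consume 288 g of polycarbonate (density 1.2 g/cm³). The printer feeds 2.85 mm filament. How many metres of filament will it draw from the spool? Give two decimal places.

37.62 m

Extruded volume: 288/1.2 = 240 cm³ (240000 mm³).
A = π r² = π × 1.425² = 6.3794 mm².
L = V/A = 240000/6.3794 = 37621.09 mm → 37.62 m.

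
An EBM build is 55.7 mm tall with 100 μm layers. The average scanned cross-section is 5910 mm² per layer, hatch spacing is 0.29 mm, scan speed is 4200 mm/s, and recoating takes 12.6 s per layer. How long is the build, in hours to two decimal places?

2.70 hours

Layer count = ceil(55.7 / 0.1) = 557.
Scan path per layer = 5910 / 0.29 = 20379.3 mm.
Per-layer scan time = 20379.3 / 4200, so 4.8522 s.
Time per layer: 4.8522 + 12.6 → 17.4522 s.
Build time = 557 × 17.4522 = 9720.8754 s = 2.70 hours.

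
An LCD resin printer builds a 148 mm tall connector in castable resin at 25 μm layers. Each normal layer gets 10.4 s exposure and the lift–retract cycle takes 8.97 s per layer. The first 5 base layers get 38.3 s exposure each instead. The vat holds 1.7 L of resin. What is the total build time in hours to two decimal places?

Layers = ⌈148/0.025⌉ = 5920.
Base layers = 5 × (38.3 + 8.97) = 236.35 s.
Remaining layers: 5915 × (10.4 + 8.97) → 114573.55 s.
Total = 236.35 + 114573.55 = 114809.9 s = 31.89 hours.

31.89 hours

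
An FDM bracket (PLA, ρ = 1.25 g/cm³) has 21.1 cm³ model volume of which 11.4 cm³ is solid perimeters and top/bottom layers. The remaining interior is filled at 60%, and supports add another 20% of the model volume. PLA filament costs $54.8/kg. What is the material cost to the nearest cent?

$1.47

Volume inside the shell = 21.1 − 11.4 = 9.7 cm³.
Infill deposited: 0.60 × 9.7 → 5.82 cm³.
Support = 0.20 × 21.1, so 4.22 cm³.
Total printed volume = 11.4 + 5.82 + 4.22 = 21.44 cm³.
Mass = 21.44 × 1.25 = 26.8 g.
Cost = 26.8 g / 1000 × $54.8/kg = $1.47.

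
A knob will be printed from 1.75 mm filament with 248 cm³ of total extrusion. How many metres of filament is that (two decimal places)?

Filament cross-section = π × (1.75/2)² = 2.4053 mm².
L = 248000 mm³ / 2.4053 mm² = 103105.64 mm, i.e. 103.11 m.

103.11 m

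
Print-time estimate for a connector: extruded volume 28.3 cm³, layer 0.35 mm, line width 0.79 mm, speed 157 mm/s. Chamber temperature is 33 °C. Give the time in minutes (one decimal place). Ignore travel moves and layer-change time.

10.9 minutes

Line area = 0.35 × 0.79 = 0.2765 mm².
Total extruded path = 28300/0.2765 = 102350.8 mm.
Time extruding = 102350.8 / 157 = 651.9 s.
Converting: 651.9 s = 10.9 minutes.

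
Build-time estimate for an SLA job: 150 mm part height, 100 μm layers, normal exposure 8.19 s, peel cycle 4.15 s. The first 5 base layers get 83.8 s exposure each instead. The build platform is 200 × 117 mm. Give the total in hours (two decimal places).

5.25 hours

Layers = ⌈150/0.1⌉ = 1500.
Bottom layers = 5 × (83.8 + 4.15) = 439.75 s.
Normal layers = 1495 × (8.19 + 4.15), so 18448.3 s.
Total = 439.75 + 18448.3 = 18888.05 s = 5.25 hours.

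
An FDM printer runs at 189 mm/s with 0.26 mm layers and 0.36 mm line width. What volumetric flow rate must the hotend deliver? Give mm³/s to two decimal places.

Bead cross-section = 0.26 × 0.36, so 0.0936 mm².
Volumetric flow = 189 × 0.0936 = 17.69 mm³/s.

17.69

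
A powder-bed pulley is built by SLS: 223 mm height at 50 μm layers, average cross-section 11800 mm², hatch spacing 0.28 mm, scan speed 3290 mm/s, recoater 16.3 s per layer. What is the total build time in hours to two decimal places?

36.06 hours

Layers = ⌈223/0.05⌉ = 4460.
Per-layer scan distance = 11800 / 0.28 = 42142.9 mm.
Scan time per layer = 42142.9 / 3290, so 12.8094 s.
Time per layer = 12.8094 + 16.3, so 29.1094 s.
4460 layers × 29.1094 s/layer = 129827.924 s, i.e. 36.06 hours.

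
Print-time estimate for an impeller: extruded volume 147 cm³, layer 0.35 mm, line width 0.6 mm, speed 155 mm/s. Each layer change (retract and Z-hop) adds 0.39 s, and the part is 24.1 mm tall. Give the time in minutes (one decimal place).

75.7 minutes

Extrusion cross-section = 0.35 × 0.6, so 0.21 mm².
Path length: 147000 mm³ / 0.21 mm² → 700000 mm.
Extrusion time: 700000 / 155 → 4516.1 s.
Layers = ⌈24.1/0.35⌉ = 69.
Z-hop total = 69 × 0.39, so 26.91 s.
Altogether 4516.1 + 26.91 = 4543.01 s, i.e. 75.7 minutes.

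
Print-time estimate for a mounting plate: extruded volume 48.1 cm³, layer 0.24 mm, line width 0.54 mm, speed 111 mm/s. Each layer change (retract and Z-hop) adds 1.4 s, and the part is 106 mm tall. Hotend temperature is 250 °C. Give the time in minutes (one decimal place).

Bead cross-section: 0.24 × 0.54 → 0.1296 mm².
Toolpath length = 48.1 cm³ / 0.1296 mm² = 48100 / 0.1296 = 371142 mm.
Print-move time = 371142 / 111, so 3343.6 s.
Layers = ⌈106/0.24⌉ = 442.
Layer-change overhead = 442 × 1.4 = 618.8 s.
Total = 3343.6 + 618.8 = 3962.4 s = 66.0 minutes.

66.0 minutes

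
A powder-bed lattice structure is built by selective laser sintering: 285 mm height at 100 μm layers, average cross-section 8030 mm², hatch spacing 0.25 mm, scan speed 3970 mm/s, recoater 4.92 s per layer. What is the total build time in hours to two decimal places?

Layers = ⌈285/0.1⌉ = 2850.
Scan path per layer = 8030 / 0.25, so 32120 mm.
Scan time per layer = 32120 / 3970, so 8.0907 s.
Layer cycle = 8.0907 + 4.92, so 13.0107 s.
Total: 2850 × 13.0107 s = 37080.495 s → 10.30 hours.

10.30 hours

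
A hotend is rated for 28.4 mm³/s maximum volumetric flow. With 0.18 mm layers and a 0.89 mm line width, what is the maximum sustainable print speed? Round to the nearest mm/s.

177 mm/s

Extrusion cross-section = 0.18 × 0.89 = 0.1602 mm².
v_max = Q/A = 28.4/0.1602 = 177.28 mm/s → 177 mm/s.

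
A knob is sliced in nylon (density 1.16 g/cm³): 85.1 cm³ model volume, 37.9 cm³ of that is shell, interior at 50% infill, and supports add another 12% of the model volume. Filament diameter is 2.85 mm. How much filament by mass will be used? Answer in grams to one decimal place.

83.2 g

Volume inside the shell = 85.1 − 37.9, so 47.2 cm³.
Infill volume = 0.50 × 47.2, so 23.6 cm³.
Support = 0.12 × 85.1 = 10.212 cm³.
Total extruded = 37.9 + 23.6 + 10.212, so 71.712 cm³.
Mass = 71.712 × 1.16, so 83.18592 g.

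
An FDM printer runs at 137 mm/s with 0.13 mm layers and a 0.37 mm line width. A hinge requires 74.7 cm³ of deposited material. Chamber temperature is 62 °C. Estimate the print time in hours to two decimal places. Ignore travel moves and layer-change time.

Bead cross-section = 0.13 × 0.37, so 0.0481 mm².
Path length: 74700 mm³ / 0.0481 mm² → 1553014.6 mm.
Extrusion time: 1553014.6 / 137 → 11335.9 s.
11335.9 s = 3.15 hours.

3.15 hours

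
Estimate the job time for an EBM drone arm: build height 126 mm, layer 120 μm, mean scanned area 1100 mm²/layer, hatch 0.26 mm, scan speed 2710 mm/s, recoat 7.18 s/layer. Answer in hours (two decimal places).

2.55 hours

Layer count = ceil(126 / 0.12) = 1050.
Hatch length per layer = 1100 / 0.26, so 4230.8 mm.
Scan time per layer = 4230.8 / 2710 = 1.5612 s.
Per-layer time = 1.5612 + 7.18, so 8.7412 s.
Build time = 1050 × 8.7412 = 9178.26 s = 2.55 hours.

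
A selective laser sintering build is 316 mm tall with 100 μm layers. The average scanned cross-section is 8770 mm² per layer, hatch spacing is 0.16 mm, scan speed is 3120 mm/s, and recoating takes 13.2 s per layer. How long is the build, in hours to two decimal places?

27.01 hours

Layer count = ceil(316 / 0.1) = 3160.
Per-layer scan distance: 8770 / 0.16 → 54812.5 mm.
Per-layer scan time: 54812.5 / 3120 → 17.5681 s.
Per-layer time = 17.5681 + 13.2 = 30.7681 s.
Build time = 3160 × 30.7681 = 97227.196 s = 27.01 hours.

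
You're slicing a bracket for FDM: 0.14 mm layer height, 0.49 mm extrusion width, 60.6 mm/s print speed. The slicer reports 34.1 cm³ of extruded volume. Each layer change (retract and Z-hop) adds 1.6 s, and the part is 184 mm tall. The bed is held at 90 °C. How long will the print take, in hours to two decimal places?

Extrusion cross-section: 0.14 × 0.49 → 0.0686 mm².
Total extruded path = 34100/0.0686 = 497084.5 mm.
Print-move time = 497084.5 / 60.6 = 8202.7 s.
Layers = ⌈184/0.14⌉ = 1315.
Non-print overhead = 1315 × 1.6 = 2104 s.
Altogether 8202.7 + 2104 = 10306.7 s, i.e. 2.86 hours.

2.86 hours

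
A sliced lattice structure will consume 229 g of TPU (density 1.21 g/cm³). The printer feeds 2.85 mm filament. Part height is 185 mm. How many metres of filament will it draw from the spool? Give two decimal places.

29.67 m

Extruded volume: 229/1.21 = 189.2562 cm³ (189256.2 mm³).
Filament cross-section = π × (2.85/2)² = 6.3794 mm².
Length = 189256.2 / 6.3794 = 29666.77 mm = 29.67 m.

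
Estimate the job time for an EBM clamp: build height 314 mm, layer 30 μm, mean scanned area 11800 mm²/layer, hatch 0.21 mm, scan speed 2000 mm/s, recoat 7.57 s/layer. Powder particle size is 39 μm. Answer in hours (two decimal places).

103.70 hours

Number of layers: 314 / 0.03 → 10467 (rounded up).
Scan path per layer: 11800 / 0.21 → 56190.5 mm.
Beam time per layer = 56190.5 / 2000, so 28.0953 s.
Per-layer time = 28.0953 + 7.57, so 35.6653 s.
Total: 10467 × 35.6653 s = 373308.6951 s → 103.70 hours.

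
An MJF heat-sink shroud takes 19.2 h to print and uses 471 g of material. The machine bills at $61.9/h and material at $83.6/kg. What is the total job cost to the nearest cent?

Machine cost = 61.9 × 19.2, so $1188.48.
Material charge: 83.6 × 471/1000 → $39.3756.
Job cost: 1188.48 + 39.3756 = 1227.8556 ≈ $1227.86.

$1227.86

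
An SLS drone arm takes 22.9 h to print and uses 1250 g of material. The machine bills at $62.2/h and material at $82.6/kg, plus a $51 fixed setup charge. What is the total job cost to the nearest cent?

$1578.63

Machine-time cost: 62.2 × 22.9 → $1424.38.
Material charge = 82.6 × 1250/1000 = $103.25.
Total = 1424.38 + 103.25 + 51 = $1578.63.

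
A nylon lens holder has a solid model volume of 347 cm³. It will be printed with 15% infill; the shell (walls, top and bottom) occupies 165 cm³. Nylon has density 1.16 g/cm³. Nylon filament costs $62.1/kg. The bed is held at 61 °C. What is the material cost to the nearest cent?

$13.85

Interior volume: 347 − 165 → 182 cm³.
Infill deposited = 0.15 × 182, so 27.3 cm³.
Total printed volume: 165 + 27.3 → 192.3 cm³.
Mass = 192.3 × 1.16, so 223.068 g.
At $62.1/kg: 223.068/1000 × 62.1 = $13.85.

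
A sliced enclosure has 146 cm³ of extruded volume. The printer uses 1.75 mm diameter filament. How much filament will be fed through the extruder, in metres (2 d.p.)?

60.70 m

Cross-section of 1.75 mm filament: π·(1.75/2)² = 2.4053 mm².
Length = 146 cm³ / 2.4053 mm² = 146000 / 2.4053 = 60699.29 mm = 60.70 m.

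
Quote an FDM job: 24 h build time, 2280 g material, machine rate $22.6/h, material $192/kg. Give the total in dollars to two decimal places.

Time charge = 22.6 × 24 = $542.40.
Feedstock cost: 192 × 2280/1000 → $437.76.
Job cost: 542.40 + 437.76 = $980.16.

$980.16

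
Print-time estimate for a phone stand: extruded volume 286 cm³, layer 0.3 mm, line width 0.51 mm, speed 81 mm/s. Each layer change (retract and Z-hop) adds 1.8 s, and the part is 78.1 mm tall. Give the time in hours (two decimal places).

6.54 hours

Extrusion cross-section = 0.3 × 0.51, so 0.153 mm².
Path length: 286000 mm³ / 0.153 mm² → 1869281 mm.
Time extruding = 1869281 / 81, so 23077.5 s.
Layer count = ceil(78.1 / 0.3) = 261.
Layer-change overhead: 261 × 1.8 → 469.8 s.
Total = 23077.5 + 469.8 = 23547.3 s = 6.54 hours.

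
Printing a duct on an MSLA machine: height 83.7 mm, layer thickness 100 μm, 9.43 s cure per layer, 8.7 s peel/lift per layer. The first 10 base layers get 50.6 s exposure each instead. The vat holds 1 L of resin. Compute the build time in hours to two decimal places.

Number of layers: 83.7 / 0.1 → 837 (rounded up).
Burn-in layers: 10 × (50.6 + 8.7) → 593 s.
Normal layers: 827 × (9.43 + 8.7) → 14993.51 s.
Total = 593 + 14993.51 = 15586.51 s = 4.33 hours.

4.33 hours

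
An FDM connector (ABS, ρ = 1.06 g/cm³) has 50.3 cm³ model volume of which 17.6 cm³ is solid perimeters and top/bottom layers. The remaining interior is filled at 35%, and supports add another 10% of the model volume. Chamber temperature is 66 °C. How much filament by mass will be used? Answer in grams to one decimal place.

36.1 g

Infill region = 50.3 − 17.6 = 32.7 cm³.
Infill volume: 0.35 × 32.7 → 11.445 cm³.
Support: 0.10 × 50.3 → 5.03 cm³.
Total printed volume = 17.6 + 11.445 + 5.03, so 34.075 cm³.
Mass: 34.075 × 1.06 → 36.1195 g.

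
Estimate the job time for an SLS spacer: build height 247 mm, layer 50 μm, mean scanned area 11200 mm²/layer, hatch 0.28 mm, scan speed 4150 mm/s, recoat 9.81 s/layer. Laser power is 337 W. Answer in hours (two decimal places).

Number of layers: 247 / 0.05 → 4940 (rounded up).
Per-layer scan distance: 11200 / 0.28 → 40000 mm.
Scan time per layer: 40000 / 4150 → 9.6386 s.
Per-layer time: 9.6386 + 9.81 → 19.4486 s.
Build time = 4940 × 19.4486 = 96076.084 s = 26.69 hours.

26.69 hours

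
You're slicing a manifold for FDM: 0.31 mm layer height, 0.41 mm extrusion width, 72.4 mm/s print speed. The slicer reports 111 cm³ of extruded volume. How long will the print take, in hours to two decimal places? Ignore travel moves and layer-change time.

3.35 hours

Line area: 0.31 × 0.41 → 0.1271 mm².
Path length: 111000 mm³ / 0.1271 mm² → 873328.1 mm.
Extrusion time = 873328.1 / 72.4, so 12062.5 s.
12062.5 s = 3.35 hours.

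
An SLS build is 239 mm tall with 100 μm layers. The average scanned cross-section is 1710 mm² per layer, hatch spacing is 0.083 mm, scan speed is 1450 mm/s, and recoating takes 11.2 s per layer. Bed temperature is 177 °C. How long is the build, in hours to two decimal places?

Layers = ⌈239/0.1⌉ = 2390.
Per-layer scan distance = 1710 / 0.083 = 20602.4 mm.
Laser time per layer = 20602.4 / 1450, so 14.2086 s.
Per-layer time: 14.2086 + 11.2 → 25.4086 s.
Total: 2390 × 25.4086 s = 60726.554 s → 16.87 hours.

16.87 hours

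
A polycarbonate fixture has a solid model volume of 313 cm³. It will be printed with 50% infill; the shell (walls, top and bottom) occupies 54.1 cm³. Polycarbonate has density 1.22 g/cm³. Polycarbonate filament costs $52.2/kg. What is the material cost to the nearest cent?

$11.69

Interior volume = 313 − 54.1, so 258.9 cm³.
Deposited infill: 0.50 × 258.9 → 129.45 cm³.
Total extruded: 54.1 + 129.45 → 183.55 cm³.
Mass = 183.55 × 1.22 = 223.931 g.
At $52.2/kg: 223.931/1000 × 52.2 = $11.69.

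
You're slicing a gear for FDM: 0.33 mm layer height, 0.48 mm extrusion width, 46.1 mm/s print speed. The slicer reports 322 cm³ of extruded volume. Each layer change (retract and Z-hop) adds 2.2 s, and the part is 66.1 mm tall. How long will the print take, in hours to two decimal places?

12.37 hours

Extrusion cross-section: 0.33 × 0.48 → 0.1584 mm².
Total extruded path = 322000/0.1584 = 2032828.3 mm.
Time extruding: 2032828.3 / 46.1 → 44096.1 s.
Layer count = ceil(66.1 / 0.33) = 201.
Non-print overhead: 201 × 2.2 → 442.2 s.
Altogether 44096.1 + 442.2 = 44538.3 s, i.e. 12.37 hours.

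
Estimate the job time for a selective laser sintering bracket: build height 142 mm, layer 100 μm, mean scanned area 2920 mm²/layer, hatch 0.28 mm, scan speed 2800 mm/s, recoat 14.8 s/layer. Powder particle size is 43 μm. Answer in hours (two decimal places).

Number of layers: 142 / 0.1 → 1420 (rounded up).
Per-layer scan distance = 2920 / 0.28 = 10428.6 mm.
Per-layer scan time = 10428.6 / 2800, so 3.7245 s.
Layer cycle = 3.7245 + 14.8 = 18.5245 s.
1420 layers × 18.5245 s/layer = 26304.79 s, i.e. 7.31 hours.

7.31 hours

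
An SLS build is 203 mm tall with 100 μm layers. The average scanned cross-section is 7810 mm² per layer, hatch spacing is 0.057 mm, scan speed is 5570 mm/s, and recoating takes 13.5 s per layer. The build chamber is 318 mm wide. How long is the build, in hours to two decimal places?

21.48 hours

Number of layers: 203 / 0.1 → 2030 (rounded up).
Hatch length per layer = 7810 / 0.057 = 137017.5 mm.
Scan time per layer = 137017.5 / 5570, so 24.5992 s.
Per-layer time = 24.5992 + 13.5, so 38.0992 s.
Total: 2030 × 38.0992 s = 77341.376 s → 21.48 hours.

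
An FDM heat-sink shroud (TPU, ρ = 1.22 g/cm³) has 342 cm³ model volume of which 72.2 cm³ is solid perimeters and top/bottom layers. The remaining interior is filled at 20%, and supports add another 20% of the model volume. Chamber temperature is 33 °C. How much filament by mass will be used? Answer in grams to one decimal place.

237.4 g

Interior volume: 342 − 72.2 → 269.8 cm³.
Infill deposited: 0.20 × 269.8 → 53.96 cm³.
Support = 0.20 × 342, so 68.4 cm³.
Total printed volume: 72.2 + 53.96 + 68.4 → 194.56 cm³.
Mass: 194.56 × 1.22 → 237.3632 g.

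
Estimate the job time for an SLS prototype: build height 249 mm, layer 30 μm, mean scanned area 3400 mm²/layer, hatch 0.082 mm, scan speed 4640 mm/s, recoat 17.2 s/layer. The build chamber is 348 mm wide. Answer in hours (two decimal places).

60.26 hours

Number of layers: 249 / 0.03 → 8300 (rounded up).
Per-layer scan distance = 3400 / 0.082 = 41463.4 mm.
Laser time per layer: 41463.4 / 4640 → 8.9361 s.
Layer cycle = 8.9361 + 17.2, so 26.1361 s.
8300 layers × 26.1361 s/layer = 216929.63 s, i.e. 60.26 hours.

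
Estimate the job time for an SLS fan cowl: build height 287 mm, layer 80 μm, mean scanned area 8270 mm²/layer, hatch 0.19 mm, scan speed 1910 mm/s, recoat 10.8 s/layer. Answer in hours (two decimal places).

33.48 hours

Number of layers: 287 / 0.08 → 3588 (rounded up).
Scan path per layer = 8270 / 0.19 = 43526.3 mm.
Per-layer scan time = 43526.3 / 1910, so 22.7886 s.
Layer cycle = 22.7886 + 10.8, so 33.5886 s.
Build time = 3588 × 33.5886 = 120515.8968 s = 33.48 hours.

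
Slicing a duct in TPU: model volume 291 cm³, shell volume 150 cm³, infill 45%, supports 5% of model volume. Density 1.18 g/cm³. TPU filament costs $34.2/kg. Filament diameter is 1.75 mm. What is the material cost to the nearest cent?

Infill region = 291 − 150, so 141 cm³.
Infill deposited = 0.45 × 141 = 63.45 cm³.
Support = 0.05 × 291, so 14.55 cm³.
Total extruded: 150 + 63.45 + 14.55 → 228 cm³.
Mass = 228 × 1.18, so 269.04 g.
Cost = 269.04 g / 1000 × $34.2/kg = $9.20.

$9.20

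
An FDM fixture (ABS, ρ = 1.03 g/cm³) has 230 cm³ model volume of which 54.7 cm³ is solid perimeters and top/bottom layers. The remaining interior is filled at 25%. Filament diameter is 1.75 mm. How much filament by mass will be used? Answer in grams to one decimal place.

Interior volume = 230 − 54.7, so 175.3 cm³.
Deposited infill = 0.25 × 175.3 = 43.825 cm³.
Deposited volume = 54.7 + 43.825, so 98.525 cm³.
Mass: 98.525 × 1.03 → 101.48075 g.

101.5 g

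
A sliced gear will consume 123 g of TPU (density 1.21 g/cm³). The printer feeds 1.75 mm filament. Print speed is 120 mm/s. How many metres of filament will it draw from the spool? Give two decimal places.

42.26 m

Volume = 123 g / 1.21 g·cm⁻³ = 101.6529 cm³ = 101652.9 mm³.
A = π r² = π × 0.875² = 2.4053 mm².
Length = 101652.9 / 2.4053 = 42262.05 mm = 42.26 m.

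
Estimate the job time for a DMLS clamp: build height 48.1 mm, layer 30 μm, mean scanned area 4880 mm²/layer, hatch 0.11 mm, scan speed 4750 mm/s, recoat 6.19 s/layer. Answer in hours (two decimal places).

6.92 hours

Layer count = ceil(48.1 / 0.03) = 1604.
Scan path per layer: 4880 / 0.11 → 44363.6 mm.
Scan time per layer = 44363.6 / 4750 = 9.3397 s.
Layer cycle = 9.3397 + 6.19 = 15.5297 s.
Build time = 1604 × 15.5297 = 24909.6388 s = 6.92 hours.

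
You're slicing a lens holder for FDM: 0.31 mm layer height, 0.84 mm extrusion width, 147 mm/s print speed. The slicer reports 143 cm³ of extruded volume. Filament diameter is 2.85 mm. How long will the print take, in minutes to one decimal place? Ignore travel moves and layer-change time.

Line area = 0.31 × 0.84 = 0.2604 mm².
Toolpath length = 143 cm³ / 0.2604 mm² = 143000 / 0.2604 = 549155.1 mm.
Extrusion time = 549155.1 / 147, so 3735.7 s.
3735.7 s = 62.3 minutes.

62.3 minutes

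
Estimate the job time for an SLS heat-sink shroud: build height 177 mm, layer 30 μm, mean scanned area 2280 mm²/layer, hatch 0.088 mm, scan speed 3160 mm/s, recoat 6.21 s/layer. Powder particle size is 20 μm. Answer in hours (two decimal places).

23.61 hours

Layer count = ceil(177 / 0.03) = 5900.
Scan path per layer: 2280 / 0.088 → 25909.1 mm.
Per-layer scan time = 25909.1 / 3160 = 8.1991 s.
Time per layer = 8.1991 + 6.21 = 14.4091 s.
Total: 5900 × 14.4091 s = 85013.69 s → 23.61 hours.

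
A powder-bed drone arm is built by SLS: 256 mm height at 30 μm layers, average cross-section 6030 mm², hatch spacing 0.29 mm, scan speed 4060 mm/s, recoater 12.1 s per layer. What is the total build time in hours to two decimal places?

Layers = ⌈256/0.03⌉ = 8534.
Scan path per layer = 6030 / 0.29, so 20793.1 mm.
Scan time per layer: 20793.1 / 4060 → 5.1215 s.
Per-layer time: 5.1215 + 12.1 → 17.2215 s.
Build time = 8534 × 17.2215 = 146968.281 s = 40.82 hours.

40.82 hours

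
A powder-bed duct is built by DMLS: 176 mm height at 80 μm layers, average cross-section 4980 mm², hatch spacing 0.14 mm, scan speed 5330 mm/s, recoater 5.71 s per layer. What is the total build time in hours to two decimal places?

Number of layers: 176 / 0.08 → 2200 (rounded up).
Scan path per layer: 4980 / 0.14 → 35571.4 mm.
Per-layer scan time = 35571.4 / 5330 = 6.6738 s.
Per-layer time = 6.6738 + 5.71 = 12.3838 s.
2200 layers × 12.3838 s/layer = 27244.36 s, i.e. 7.57 hours.

7.57 hours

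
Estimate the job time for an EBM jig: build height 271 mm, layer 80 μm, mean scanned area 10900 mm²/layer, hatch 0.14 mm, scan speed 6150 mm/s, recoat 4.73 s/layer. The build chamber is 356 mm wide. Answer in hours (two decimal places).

Layer count = ceil(271 / 0.08) = 3388.
Per-layer scan distance: 10900 / 0.14 → 77857.1 mm.
Per-layer scan time: 77857.1 / 6150 → 12.6597 s.
Per-layer time = 12.6597 + 4.73, so 17.3897 s.
Build time = 3388 × 17.3897 = 58916.3036 s = 16.37 hours.

16.37 hours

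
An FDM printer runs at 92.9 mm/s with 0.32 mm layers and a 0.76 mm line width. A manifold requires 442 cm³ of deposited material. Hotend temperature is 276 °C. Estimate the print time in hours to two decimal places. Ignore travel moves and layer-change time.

Bead cross-section: 0.32 × 0.76 → 0.2432 mm².
Path length: 442000 mm³ / 0.2432 mm² → 1817434.2 mm.
Extrusion time: 1817434.2 / 92.9 → 19563.3 s.
In the requested units: 19563.3 s = 5.43 hours.

5.43 hours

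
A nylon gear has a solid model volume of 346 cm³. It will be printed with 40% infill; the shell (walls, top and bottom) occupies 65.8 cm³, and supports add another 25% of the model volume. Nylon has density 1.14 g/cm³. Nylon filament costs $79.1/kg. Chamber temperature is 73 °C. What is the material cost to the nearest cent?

Volume inside the shell = 346 − 65.8, so 280.2 cm³.
Infill volume = 0.40 × 280.2, so 112.08 cm³.
Support: 0.25 × 346 → 86.5 cm³.
Deposited volume = 65.8 + 112.08 + 86.5, so 264.38 cm³.
Mass = 264.38 × 1.14 = 301.3932 g.
At $79.1/kg: 301.3932/1000 × 79.1 = $23.84.

$23.84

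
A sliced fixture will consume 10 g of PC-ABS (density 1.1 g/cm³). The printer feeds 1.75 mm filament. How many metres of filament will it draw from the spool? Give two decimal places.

3.78 m

Extruded volume: 10/1.1 = 9.0909 cm³ (9090.9 mm³).
A = π r² = π × 0.875² = 2.4053 mm².
L = V/A = 9090.9/2.4053 = 3779.53 mm → 3.78 m.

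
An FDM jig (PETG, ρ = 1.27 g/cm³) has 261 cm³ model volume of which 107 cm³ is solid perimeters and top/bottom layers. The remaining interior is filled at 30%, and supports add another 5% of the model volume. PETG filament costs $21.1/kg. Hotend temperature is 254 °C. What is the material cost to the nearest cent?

Infill region = 261 − 107 = 154 cm³.
Deposited infill: 0.30 × 154 → 46.2 cm³.
Support: 0.05 × 261 → 13.05 cm³.
Total printed volume: 107 + 46.2 + 13.05 → 166.25 cm³.
Mass = 166.25 × 1.27 = 211.1375 g.
At $21.1/kg: 211.1375/1000 × 21.1 = $4.46.

$4.46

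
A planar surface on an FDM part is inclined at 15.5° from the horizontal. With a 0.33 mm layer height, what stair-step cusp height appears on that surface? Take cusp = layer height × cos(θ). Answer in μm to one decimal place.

h_c = t·cos θ = 0.33 × 0.9636 = 0.317988 mm (318.0 μm).

318.0 μm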